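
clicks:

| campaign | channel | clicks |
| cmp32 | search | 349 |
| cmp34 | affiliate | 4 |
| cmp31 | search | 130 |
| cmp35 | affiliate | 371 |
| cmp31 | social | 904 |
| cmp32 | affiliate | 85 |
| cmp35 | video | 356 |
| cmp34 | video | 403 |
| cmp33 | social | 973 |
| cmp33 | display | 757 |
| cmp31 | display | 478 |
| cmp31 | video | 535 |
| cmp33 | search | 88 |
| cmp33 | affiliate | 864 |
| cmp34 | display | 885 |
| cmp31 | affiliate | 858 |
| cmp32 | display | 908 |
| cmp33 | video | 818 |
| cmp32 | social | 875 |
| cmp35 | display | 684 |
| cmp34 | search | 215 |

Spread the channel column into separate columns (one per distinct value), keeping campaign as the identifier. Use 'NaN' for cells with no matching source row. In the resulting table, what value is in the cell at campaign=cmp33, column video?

The long row with campaign=cmp33, channel=video has clicks=818.

818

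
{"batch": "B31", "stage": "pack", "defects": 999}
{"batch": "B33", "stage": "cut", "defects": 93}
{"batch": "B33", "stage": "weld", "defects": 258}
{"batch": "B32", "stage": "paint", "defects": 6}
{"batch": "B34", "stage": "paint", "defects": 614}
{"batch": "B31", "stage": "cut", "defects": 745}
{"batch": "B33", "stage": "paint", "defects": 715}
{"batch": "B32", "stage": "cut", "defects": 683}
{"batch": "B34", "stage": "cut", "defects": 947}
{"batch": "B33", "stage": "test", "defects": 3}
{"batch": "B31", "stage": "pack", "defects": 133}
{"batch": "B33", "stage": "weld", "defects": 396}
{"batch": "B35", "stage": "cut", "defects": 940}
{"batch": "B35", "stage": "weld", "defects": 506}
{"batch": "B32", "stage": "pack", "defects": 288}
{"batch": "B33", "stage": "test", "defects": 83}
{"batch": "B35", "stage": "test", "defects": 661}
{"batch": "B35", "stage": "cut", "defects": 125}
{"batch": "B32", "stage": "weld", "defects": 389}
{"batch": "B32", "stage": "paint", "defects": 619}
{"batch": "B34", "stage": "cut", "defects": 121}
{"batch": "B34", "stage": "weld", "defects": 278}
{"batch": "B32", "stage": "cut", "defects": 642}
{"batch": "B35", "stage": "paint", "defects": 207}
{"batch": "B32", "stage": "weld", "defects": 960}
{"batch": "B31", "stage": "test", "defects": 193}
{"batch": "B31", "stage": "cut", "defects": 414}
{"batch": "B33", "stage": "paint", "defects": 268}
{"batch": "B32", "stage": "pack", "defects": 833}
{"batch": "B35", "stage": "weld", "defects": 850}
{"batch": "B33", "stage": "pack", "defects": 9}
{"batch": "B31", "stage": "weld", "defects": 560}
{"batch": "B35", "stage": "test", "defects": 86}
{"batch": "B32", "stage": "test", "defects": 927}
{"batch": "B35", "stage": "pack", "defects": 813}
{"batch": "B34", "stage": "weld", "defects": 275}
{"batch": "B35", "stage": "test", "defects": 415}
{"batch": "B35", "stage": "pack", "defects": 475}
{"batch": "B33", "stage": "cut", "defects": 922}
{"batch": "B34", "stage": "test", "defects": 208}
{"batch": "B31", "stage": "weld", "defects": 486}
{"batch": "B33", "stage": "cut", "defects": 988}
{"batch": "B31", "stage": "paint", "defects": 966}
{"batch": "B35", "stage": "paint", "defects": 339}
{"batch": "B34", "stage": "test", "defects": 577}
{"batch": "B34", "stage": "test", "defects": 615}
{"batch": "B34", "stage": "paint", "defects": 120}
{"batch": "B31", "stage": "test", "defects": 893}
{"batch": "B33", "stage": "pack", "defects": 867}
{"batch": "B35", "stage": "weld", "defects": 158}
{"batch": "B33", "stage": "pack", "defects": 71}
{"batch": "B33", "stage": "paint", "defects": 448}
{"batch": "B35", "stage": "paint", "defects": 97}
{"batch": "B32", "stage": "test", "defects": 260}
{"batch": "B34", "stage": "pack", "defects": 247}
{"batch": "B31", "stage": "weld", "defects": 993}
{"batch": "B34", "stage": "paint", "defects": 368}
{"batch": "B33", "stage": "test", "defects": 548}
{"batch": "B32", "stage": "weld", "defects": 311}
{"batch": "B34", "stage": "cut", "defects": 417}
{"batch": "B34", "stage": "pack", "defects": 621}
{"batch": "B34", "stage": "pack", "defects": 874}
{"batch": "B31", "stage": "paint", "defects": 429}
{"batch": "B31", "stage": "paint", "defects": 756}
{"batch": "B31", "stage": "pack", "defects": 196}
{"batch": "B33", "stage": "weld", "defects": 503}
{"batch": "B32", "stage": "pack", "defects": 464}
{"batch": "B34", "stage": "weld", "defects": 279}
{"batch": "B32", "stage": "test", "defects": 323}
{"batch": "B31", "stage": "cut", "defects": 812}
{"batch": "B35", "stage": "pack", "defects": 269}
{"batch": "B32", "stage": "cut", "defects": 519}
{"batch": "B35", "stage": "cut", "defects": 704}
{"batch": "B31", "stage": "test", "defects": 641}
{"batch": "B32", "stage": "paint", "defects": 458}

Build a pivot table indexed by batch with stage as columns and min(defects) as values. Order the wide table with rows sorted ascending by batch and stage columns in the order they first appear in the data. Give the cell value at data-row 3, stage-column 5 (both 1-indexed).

With rows sorted ascending by batch, row 3 is batch=B33. stage columns in first-appearance order: pack, cut, weld, paint, test; column 5 is test.
Long rows with batch=B33, stage=test: min(3, 83, 548) = 3.

3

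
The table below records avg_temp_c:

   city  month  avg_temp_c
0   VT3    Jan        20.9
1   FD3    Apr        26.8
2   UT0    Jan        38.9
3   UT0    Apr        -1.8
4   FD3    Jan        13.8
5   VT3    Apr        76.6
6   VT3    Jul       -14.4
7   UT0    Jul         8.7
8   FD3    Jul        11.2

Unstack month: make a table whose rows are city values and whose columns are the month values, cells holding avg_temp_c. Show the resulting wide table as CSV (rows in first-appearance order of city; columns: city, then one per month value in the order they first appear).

Columns: city plus the 3 distinct month values (Jan, Apr, Jul).
For example, row VT3 column Jan takes avg_temp_c=20.9 from the long row (VT3, Jan).

city,Jan,Apr,Jul
VT3,20.9,76.6,-14.4
FD3,13.8,26.8,11.2
UT0,38.9,-1.8,8.7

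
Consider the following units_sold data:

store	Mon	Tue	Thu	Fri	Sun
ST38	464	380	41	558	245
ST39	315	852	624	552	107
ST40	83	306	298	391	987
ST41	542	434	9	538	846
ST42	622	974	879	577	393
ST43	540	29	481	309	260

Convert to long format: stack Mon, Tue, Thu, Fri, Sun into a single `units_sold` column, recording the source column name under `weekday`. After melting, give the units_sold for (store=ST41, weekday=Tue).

434

Unpivoting turns each (store, wide-column) pair into one long row.
The wide cell at row ST41, column Tue holds 434, so the long row (ST41, Tue) has units_sold=434.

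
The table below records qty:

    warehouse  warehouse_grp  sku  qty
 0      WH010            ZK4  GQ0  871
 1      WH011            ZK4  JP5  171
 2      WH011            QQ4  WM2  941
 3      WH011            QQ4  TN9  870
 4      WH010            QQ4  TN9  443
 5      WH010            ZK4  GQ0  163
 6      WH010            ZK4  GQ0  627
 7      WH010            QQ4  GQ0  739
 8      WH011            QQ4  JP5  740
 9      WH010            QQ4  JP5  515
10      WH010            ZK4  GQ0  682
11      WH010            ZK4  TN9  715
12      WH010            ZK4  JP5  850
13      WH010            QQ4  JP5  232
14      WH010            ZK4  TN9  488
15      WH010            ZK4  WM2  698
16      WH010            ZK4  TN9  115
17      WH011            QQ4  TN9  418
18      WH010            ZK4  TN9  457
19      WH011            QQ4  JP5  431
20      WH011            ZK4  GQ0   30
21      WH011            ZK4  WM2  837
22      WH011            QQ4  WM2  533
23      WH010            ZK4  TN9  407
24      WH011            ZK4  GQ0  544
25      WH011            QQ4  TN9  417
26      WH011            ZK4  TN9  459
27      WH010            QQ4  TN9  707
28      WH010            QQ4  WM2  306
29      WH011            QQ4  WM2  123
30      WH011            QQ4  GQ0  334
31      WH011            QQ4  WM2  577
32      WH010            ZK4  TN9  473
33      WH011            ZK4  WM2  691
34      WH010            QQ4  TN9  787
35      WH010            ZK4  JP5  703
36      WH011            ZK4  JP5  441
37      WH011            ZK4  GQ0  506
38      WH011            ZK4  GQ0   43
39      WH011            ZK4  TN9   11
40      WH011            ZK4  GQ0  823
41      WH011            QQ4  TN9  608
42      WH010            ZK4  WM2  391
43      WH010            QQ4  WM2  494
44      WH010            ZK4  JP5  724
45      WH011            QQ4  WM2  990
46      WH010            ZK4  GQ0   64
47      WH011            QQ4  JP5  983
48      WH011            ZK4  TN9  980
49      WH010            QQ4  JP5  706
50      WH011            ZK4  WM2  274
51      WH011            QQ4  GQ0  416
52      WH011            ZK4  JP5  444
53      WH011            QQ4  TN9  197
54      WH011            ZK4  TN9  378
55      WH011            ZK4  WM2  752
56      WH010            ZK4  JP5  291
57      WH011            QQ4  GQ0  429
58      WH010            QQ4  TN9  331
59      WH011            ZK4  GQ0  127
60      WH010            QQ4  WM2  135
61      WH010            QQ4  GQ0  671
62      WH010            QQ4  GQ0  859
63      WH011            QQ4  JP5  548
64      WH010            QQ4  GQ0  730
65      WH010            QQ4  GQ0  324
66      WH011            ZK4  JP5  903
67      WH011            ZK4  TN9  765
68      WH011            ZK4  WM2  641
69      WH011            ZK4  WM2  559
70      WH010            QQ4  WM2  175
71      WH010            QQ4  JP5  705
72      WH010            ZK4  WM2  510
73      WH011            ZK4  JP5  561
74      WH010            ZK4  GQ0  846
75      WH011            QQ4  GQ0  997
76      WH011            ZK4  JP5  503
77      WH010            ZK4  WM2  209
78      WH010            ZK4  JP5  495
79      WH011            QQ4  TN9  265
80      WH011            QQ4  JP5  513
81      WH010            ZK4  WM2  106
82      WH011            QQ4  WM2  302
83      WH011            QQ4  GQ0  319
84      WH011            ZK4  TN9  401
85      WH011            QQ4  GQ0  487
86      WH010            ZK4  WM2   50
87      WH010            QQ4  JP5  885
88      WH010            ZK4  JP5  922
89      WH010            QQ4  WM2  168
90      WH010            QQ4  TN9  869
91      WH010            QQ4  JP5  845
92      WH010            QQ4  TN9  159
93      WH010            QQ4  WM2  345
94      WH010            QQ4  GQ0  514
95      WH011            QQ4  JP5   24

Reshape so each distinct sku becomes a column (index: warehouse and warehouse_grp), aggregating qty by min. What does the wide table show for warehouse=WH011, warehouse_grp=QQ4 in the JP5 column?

24

Rows with warehouse=WH011, warehouse_grp=QQ4 and sku=JP5: qty values are 740, 431, 983, 548, 513, 24.
min(740, 431, 983, 548, 513, 24) = 24.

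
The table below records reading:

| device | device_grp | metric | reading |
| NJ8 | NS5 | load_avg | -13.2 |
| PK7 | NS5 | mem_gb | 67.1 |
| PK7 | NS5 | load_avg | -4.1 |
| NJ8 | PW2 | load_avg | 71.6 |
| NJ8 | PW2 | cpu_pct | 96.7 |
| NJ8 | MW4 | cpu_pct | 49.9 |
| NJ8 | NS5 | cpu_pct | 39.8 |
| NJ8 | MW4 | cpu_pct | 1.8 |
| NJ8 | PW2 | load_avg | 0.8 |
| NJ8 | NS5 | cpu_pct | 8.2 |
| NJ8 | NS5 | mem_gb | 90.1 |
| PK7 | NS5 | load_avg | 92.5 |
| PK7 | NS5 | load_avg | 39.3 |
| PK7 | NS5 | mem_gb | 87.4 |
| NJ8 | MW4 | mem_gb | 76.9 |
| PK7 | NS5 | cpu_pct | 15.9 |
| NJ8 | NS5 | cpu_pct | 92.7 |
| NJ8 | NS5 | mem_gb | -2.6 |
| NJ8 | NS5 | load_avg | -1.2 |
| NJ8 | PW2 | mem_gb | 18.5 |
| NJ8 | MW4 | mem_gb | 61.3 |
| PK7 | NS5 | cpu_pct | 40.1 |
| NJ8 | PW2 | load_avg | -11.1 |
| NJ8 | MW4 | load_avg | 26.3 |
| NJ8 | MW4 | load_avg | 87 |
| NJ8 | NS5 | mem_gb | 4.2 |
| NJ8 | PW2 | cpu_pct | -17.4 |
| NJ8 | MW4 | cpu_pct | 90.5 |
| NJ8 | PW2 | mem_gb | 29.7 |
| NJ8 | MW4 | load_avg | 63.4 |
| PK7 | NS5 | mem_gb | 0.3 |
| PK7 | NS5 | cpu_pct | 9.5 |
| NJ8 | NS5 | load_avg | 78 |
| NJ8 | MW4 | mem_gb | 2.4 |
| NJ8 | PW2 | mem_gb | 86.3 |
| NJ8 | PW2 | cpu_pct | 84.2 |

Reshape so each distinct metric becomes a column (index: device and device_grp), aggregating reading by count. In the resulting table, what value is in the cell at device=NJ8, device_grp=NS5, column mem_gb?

3

Rows with device=NJ8, device_grp=NS5 and metric=mem_gb: reading values are 90.1, -2.6, 4.2.
3 rows match — count = 3.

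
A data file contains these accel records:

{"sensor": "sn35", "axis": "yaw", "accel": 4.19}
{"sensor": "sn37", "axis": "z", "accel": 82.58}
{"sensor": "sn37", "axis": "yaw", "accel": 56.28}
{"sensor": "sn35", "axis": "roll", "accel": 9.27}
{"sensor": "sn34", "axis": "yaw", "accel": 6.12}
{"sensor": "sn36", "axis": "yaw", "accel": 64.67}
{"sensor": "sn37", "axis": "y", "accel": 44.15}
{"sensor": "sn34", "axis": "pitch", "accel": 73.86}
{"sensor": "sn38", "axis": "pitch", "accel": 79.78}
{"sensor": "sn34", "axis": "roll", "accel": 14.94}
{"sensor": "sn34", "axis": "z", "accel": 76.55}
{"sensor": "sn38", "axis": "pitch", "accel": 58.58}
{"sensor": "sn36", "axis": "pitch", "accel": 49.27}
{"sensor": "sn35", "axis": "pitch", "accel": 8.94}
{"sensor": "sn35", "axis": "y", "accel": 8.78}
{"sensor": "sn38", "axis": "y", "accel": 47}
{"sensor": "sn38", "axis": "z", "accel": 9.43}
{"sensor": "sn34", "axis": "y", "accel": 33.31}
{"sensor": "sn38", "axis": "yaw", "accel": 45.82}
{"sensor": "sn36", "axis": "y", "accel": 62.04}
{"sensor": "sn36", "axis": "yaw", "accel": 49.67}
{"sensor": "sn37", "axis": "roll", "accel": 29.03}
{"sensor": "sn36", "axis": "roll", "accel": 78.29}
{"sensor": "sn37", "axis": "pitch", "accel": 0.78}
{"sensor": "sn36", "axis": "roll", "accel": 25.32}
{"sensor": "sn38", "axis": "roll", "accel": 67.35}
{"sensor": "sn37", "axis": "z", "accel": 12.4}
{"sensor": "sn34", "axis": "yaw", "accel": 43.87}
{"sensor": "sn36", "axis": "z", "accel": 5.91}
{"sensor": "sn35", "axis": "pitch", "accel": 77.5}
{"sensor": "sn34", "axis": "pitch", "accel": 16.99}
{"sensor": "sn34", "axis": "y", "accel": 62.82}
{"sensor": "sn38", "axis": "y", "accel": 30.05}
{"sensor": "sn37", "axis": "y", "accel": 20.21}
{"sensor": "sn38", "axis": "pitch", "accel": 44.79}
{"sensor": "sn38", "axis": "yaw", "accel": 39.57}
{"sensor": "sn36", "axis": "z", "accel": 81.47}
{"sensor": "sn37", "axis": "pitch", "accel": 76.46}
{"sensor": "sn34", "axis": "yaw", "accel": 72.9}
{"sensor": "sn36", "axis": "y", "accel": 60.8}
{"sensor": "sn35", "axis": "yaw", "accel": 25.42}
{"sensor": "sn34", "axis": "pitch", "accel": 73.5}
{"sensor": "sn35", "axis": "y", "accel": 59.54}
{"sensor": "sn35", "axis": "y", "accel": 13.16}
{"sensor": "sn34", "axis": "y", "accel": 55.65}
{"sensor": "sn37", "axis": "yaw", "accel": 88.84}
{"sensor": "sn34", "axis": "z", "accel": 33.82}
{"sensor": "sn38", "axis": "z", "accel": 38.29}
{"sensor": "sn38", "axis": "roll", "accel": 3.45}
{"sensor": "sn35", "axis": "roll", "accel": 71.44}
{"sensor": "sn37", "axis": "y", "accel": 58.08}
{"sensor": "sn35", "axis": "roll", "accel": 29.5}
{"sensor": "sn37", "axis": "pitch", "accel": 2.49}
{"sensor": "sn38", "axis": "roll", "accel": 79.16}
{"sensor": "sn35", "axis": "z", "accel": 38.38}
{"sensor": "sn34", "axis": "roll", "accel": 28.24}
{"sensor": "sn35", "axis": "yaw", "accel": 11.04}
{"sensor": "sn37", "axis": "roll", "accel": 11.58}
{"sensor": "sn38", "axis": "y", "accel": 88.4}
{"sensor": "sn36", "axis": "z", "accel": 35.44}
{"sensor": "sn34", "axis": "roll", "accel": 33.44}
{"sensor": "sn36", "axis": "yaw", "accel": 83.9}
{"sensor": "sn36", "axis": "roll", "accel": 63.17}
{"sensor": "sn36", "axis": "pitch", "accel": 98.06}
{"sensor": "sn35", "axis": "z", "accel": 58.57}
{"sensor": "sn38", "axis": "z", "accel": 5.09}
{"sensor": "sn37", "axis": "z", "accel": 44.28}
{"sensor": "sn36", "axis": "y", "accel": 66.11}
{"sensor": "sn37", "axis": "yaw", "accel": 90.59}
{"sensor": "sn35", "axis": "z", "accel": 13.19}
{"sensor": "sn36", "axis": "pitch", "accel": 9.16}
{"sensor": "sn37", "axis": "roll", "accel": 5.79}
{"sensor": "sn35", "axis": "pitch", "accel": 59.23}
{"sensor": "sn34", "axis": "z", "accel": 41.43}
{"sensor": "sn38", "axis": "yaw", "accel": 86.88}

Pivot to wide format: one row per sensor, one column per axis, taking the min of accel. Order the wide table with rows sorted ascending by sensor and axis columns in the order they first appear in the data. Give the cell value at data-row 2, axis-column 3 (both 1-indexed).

9.27

With rows sorted ascending by sensor, row 2 is sensor=sn35. axis columns in first-appearance order: yaw, z, roll, y, pitch; column 3 is roll.
Long rows with sensor=sn35, axis=roll: min(9.27, 71.44, 29.5) = 9.27.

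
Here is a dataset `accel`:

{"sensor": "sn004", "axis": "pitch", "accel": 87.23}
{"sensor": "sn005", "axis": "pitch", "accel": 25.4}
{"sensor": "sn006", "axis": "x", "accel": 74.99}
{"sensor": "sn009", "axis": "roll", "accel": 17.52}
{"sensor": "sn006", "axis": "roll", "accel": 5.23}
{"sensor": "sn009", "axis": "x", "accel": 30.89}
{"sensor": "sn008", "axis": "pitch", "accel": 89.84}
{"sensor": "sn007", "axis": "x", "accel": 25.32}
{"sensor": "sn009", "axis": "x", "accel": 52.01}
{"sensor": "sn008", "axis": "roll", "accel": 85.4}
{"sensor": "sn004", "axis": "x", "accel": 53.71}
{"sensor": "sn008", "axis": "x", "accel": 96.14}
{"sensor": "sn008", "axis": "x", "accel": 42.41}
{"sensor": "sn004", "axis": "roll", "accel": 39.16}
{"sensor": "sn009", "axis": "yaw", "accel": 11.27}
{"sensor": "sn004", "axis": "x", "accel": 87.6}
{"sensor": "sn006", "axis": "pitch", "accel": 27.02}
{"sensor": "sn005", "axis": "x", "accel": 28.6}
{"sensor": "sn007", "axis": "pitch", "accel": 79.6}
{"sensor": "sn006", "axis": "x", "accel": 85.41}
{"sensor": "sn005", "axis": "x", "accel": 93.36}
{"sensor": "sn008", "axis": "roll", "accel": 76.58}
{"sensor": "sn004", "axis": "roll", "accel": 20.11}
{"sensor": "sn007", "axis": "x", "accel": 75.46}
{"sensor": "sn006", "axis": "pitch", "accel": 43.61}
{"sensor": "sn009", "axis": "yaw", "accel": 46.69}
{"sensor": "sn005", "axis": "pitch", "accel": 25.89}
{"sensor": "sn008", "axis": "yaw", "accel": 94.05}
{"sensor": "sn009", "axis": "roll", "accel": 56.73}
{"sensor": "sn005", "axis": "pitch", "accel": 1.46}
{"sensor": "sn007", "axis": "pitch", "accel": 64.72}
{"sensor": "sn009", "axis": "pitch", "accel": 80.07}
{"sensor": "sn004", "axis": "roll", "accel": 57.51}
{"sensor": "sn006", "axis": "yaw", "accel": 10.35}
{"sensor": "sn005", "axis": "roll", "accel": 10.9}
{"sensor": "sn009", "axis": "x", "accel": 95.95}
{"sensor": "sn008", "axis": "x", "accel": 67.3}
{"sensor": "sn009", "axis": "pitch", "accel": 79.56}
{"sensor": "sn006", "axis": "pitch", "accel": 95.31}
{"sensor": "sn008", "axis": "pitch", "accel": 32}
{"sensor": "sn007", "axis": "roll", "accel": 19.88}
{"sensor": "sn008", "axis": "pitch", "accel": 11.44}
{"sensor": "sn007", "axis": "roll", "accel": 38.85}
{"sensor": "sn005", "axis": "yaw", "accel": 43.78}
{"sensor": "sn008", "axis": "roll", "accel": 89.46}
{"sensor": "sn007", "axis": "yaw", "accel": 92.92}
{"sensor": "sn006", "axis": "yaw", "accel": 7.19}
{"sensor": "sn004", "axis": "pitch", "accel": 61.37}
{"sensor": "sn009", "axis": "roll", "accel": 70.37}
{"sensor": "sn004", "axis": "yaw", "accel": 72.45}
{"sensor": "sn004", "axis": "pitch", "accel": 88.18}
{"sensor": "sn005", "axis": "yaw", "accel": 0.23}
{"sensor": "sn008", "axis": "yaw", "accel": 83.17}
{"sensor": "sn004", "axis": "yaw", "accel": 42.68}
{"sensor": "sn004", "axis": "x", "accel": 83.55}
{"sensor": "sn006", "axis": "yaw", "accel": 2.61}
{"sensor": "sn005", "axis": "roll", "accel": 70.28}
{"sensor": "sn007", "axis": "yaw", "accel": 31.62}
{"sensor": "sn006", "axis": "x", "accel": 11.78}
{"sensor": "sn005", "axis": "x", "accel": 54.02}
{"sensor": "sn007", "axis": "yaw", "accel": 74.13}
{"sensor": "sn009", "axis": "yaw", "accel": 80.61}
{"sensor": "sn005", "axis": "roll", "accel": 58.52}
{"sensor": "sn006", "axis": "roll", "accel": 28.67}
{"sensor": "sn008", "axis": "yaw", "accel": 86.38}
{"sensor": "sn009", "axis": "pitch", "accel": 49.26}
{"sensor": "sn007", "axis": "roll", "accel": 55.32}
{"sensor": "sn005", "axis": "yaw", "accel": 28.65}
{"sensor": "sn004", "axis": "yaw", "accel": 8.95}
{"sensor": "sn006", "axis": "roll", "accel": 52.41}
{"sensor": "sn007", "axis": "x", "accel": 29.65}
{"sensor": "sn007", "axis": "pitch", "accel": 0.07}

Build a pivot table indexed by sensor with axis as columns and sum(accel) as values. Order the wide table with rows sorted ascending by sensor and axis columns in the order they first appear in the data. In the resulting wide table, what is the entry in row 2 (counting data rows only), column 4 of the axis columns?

With rows sorted ascending by sensor, row 2 is sensor=sn005. axis columns in first-appearance order: pitch, x, roll, yaw; column 4 is yaw.
Long rows with sensor=sn005, axis=yaw: 43.78 + 0.23 + 28.65 = 72.66.

72.66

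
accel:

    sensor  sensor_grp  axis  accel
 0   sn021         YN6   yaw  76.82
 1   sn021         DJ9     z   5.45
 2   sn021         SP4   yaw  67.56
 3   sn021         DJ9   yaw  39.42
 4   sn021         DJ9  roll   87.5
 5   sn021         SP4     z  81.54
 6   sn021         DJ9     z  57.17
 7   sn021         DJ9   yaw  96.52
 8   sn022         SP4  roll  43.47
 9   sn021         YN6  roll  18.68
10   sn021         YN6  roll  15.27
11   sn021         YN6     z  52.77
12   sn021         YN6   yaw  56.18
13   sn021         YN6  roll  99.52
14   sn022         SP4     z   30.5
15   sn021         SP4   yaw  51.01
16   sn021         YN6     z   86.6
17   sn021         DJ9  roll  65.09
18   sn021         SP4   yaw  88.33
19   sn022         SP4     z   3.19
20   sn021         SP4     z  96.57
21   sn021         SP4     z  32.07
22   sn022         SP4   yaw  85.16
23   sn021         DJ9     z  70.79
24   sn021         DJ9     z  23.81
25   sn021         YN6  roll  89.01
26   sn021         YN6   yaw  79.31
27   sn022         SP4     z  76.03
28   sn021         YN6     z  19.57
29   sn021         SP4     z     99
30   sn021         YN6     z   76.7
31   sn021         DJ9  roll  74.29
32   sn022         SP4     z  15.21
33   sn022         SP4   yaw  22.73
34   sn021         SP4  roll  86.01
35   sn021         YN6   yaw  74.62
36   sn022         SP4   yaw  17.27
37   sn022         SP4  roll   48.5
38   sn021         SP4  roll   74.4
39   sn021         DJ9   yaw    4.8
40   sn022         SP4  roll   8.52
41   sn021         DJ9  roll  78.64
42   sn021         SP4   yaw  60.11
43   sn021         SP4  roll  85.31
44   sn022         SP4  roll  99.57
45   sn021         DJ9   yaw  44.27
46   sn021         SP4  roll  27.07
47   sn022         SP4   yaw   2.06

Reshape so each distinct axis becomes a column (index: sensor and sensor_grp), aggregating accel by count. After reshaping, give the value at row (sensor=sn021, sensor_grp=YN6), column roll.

Rows with sensor=sn021, sensor_grp=YN6 and axis=roll: accel values are 18.68, 15.27, 99.52, 89.01.
4 rows match — count = 4.

4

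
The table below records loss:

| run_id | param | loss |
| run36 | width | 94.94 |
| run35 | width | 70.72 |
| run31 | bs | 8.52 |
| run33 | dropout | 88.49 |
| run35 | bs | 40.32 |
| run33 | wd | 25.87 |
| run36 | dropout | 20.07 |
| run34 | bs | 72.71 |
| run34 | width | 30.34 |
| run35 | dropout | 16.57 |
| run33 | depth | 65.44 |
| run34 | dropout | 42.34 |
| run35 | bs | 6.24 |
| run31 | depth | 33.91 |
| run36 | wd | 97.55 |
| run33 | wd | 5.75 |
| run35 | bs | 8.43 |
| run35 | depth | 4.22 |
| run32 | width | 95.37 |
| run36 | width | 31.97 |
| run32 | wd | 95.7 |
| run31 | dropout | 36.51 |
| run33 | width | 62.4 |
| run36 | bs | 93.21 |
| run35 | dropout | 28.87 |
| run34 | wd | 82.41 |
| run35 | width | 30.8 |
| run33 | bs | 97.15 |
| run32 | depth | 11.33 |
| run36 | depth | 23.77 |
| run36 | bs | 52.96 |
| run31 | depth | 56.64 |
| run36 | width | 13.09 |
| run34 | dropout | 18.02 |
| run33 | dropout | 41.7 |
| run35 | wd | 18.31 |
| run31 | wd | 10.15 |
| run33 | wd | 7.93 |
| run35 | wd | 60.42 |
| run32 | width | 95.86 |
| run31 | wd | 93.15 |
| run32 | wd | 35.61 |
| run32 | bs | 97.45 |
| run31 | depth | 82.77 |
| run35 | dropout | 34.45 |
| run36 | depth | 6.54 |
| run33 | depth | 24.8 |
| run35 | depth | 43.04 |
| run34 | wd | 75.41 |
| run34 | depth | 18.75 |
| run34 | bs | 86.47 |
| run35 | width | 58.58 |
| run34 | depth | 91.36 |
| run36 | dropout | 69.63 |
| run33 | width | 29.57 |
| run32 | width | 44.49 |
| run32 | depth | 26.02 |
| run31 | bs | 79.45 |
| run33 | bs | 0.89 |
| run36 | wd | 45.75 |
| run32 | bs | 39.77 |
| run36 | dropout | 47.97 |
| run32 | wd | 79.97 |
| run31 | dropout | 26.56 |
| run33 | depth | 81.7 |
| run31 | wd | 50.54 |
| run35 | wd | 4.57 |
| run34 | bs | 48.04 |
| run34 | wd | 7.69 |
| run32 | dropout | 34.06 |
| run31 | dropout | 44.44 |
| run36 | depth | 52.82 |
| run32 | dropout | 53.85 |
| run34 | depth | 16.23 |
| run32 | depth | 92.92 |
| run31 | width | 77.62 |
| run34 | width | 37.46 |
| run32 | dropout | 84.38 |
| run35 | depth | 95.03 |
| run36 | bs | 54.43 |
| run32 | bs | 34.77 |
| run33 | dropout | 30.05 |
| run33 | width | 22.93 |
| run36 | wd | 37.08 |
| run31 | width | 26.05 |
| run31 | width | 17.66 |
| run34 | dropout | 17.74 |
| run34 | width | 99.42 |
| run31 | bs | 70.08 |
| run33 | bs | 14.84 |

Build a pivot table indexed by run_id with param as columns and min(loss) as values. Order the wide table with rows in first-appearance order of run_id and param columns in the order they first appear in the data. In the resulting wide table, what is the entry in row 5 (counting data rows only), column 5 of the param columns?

16.23

With rows in first-appearance order of run_id, row 5 is run_id=run34. param columns in first-appearance order: width, bs, dropout, wd, depth; column 5 is depth.
Long rows with run_id=run34, param=depth: min(18.75, 91.36, 16.23) = 16.23.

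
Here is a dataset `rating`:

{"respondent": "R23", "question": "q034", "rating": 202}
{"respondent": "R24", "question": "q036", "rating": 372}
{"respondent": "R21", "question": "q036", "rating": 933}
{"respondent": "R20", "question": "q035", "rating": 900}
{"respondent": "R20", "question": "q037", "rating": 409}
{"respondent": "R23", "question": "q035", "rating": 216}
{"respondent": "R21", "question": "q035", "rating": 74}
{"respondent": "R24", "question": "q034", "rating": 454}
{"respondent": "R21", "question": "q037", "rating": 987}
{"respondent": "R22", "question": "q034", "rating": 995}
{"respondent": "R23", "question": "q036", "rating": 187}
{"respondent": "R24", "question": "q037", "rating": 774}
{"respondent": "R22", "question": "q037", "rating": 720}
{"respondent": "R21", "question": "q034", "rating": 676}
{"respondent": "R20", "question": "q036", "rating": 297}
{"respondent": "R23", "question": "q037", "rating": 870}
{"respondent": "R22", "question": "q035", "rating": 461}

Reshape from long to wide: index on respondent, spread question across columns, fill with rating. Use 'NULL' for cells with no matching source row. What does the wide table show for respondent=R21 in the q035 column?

The long row with respondent=R21, question=q035 has rating=74.

74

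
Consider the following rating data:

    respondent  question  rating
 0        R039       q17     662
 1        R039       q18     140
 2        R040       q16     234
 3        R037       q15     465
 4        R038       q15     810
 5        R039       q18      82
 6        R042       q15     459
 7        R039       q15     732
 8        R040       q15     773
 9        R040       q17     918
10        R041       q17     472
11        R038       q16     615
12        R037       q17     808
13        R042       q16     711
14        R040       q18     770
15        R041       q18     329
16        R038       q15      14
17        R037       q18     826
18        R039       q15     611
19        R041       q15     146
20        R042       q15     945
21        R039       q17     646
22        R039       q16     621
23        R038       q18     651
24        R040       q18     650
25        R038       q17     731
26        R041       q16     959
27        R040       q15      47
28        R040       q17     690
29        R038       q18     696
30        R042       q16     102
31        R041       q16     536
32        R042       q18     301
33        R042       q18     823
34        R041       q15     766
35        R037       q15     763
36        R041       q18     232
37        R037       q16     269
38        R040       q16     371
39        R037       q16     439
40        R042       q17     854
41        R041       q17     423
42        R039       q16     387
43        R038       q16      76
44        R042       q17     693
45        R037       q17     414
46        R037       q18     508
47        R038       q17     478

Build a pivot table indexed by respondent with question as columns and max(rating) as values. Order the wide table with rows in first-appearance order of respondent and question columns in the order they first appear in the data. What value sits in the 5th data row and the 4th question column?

With rows in first-appearance order of respondent, row 5 is respondent=R042. question columns in first-appearance order: q17, q18, q16, q15; column 4 is q15.
Long rows with respondent=R042, question=q15: max(459, 945) = 945.

945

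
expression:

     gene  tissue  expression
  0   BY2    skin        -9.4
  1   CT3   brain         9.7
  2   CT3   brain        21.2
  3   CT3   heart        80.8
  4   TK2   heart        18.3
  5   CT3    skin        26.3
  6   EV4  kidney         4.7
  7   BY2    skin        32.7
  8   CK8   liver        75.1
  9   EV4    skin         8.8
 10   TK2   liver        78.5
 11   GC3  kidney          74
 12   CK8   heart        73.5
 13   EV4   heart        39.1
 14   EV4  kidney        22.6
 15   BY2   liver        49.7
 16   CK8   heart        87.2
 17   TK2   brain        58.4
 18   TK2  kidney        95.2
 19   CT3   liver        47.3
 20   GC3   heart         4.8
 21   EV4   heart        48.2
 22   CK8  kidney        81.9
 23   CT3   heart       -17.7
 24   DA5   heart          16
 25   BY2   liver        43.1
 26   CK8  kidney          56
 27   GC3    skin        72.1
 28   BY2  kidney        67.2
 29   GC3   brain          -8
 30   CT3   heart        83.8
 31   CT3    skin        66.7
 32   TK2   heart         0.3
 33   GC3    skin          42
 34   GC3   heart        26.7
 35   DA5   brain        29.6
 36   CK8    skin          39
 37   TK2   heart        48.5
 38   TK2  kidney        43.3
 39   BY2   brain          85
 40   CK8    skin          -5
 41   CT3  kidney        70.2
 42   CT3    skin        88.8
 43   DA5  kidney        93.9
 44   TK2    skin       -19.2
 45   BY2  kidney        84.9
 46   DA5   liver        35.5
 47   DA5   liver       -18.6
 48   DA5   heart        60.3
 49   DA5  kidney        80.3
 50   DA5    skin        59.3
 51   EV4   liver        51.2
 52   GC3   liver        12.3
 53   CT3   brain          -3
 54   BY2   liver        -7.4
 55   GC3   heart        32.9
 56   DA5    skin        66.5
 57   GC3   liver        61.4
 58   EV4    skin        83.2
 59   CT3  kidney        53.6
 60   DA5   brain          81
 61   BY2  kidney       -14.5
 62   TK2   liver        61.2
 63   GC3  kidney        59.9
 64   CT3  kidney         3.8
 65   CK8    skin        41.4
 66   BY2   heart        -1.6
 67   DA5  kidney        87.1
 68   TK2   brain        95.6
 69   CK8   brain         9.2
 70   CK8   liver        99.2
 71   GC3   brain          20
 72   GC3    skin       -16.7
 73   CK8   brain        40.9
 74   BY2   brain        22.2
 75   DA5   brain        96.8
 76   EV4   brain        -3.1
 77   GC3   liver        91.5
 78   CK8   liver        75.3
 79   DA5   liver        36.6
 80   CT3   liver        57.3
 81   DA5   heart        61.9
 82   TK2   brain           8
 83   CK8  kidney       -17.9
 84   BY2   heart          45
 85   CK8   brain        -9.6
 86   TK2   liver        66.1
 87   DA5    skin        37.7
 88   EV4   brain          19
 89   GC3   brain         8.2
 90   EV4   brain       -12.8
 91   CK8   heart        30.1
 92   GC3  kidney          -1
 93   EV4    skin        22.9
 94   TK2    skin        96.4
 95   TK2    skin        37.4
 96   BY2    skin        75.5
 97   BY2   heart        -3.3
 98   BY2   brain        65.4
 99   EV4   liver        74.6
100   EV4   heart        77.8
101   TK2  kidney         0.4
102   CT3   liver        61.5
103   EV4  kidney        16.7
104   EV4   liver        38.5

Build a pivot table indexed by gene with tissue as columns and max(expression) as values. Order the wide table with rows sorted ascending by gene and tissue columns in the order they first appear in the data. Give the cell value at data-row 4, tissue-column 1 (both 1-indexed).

66.5

With rows sorted ascending by gene, row 4 is gene=DA5. tissue columns in first-appearance order: skin, brain, heart, kidney, liver; column 1 is skin.
Long rows with gene=DA5, tissue=skin: max(59.3, 66.5, 37.7) = 66.5.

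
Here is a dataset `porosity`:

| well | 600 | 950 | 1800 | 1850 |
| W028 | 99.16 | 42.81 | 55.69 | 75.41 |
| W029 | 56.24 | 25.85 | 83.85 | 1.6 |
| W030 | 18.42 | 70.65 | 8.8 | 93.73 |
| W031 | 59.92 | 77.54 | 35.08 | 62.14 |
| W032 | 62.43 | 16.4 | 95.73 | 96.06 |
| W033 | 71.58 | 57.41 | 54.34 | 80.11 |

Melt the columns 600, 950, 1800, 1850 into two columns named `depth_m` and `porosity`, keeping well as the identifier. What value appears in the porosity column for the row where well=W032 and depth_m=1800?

Unpivoting turns each (well, wide-column) pair into one long row.
The wide cell at row W032, column 1800 holds 95.73, so the long row (W032, 1800) has porosity=95.73.

95.73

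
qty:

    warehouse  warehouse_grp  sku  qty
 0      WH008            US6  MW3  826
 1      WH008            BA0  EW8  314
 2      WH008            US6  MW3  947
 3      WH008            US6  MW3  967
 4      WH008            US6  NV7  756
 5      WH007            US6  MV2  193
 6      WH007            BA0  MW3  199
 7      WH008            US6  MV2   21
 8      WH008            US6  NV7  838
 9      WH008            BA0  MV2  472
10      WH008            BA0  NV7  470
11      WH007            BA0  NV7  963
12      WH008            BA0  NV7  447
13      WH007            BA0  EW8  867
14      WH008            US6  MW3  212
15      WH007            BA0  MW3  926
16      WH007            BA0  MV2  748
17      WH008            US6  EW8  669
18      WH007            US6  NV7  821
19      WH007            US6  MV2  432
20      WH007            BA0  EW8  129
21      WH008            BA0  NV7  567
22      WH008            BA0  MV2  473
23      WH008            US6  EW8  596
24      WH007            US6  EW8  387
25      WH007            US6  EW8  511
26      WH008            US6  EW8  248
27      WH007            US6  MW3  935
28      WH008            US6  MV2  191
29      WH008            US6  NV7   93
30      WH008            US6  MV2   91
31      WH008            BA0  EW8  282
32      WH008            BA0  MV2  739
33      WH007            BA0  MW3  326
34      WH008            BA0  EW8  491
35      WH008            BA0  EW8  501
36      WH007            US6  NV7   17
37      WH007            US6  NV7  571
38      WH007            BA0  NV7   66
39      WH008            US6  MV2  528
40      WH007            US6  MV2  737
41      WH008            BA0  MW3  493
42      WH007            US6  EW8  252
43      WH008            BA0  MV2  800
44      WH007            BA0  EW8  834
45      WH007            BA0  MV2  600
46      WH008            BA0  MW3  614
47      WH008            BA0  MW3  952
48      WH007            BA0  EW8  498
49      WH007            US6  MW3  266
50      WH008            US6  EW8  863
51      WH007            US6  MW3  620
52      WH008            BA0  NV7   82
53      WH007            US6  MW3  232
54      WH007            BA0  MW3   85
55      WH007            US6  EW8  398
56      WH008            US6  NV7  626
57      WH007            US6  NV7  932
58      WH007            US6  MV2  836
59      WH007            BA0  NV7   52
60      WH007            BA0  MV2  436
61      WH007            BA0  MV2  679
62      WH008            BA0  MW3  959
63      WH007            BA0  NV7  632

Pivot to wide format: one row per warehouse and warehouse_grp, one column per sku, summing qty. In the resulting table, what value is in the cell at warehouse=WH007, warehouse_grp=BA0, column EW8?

Rows with warehouse=WH007, warehouse_grp=BA0 and sku=EW8: qty values are 867, 129, 834, 498.
867 + 129 + 834 + 498 = 2328.

2328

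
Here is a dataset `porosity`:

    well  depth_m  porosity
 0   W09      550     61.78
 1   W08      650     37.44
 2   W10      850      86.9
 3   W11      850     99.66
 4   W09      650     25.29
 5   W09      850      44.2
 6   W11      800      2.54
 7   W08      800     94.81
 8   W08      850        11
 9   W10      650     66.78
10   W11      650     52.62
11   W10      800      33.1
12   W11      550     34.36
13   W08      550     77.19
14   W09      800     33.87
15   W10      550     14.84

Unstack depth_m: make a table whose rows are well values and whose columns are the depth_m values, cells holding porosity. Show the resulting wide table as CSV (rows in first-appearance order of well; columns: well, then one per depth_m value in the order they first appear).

Columns: well plus the 4 distinct depth_m values (550, 650, 850, 800).
For example, row W09 column 550 takes porosity=61.78 from the long row (W09, 550).

well,550,650,850,800
W09,61.78,25.29,44.2,33.87
W08,77.19,37.44,11,94.81
W10,14.84,66.78,86.9,33.1
W11,34.36,52.62,99.66,2.54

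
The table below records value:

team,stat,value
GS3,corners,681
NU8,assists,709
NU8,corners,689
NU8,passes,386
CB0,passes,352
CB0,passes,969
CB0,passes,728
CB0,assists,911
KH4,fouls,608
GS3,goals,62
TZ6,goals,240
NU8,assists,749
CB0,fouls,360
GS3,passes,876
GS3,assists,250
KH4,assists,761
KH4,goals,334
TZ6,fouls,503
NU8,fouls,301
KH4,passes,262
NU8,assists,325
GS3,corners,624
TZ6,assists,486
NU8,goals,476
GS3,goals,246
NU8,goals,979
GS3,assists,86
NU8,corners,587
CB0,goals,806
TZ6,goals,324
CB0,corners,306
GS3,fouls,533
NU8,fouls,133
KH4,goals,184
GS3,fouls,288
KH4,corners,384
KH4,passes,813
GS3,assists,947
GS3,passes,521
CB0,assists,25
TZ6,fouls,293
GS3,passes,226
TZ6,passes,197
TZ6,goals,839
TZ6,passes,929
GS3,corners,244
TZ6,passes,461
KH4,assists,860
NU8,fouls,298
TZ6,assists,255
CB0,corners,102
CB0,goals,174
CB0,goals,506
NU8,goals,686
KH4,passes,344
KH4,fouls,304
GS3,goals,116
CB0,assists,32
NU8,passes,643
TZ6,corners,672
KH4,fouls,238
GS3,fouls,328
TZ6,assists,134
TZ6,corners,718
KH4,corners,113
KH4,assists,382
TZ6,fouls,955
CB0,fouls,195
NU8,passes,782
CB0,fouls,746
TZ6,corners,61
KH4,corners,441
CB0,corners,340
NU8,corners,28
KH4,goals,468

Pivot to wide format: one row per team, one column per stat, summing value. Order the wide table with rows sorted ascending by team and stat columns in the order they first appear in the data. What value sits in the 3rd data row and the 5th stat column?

986

With rows sorted ascending by team, row 3 is team=KH4. stat columns in first-appearance order: corners, assists, passes, fouls, goals; column 5 is goals.
Long rows with team=KH4, stat=goals: 334 + 184 + 468 = 986.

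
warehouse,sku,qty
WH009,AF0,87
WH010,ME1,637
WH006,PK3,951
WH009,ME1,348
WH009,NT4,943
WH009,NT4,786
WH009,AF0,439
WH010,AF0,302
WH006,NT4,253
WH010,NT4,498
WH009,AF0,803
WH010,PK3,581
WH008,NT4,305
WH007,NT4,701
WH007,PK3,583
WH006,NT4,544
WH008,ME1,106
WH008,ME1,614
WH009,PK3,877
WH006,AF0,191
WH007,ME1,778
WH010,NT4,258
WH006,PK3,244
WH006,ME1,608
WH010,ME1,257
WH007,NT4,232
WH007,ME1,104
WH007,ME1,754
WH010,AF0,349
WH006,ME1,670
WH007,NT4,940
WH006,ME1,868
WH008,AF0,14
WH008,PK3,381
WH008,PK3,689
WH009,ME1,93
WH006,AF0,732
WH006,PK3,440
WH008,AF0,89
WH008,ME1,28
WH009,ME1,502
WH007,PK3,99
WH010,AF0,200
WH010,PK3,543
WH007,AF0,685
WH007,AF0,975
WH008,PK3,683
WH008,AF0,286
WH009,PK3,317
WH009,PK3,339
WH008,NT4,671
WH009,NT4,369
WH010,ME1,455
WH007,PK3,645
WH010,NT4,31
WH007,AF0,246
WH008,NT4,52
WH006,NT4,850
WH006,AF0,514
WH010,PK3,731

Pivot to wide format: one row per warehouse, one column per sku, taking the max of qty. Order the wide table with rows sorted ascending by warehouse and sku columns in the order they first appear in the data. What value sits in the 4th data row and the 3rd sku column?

877

With rows sorted ascending by warehouse, row 4 is warehouse=WH009. sku columns in first-appearance order: AF0, ME1, PK3, NT4; column 3 is PK3.
Long rows with warehouse=WH009, sku=PK3: max(877, 317, 339) = 877.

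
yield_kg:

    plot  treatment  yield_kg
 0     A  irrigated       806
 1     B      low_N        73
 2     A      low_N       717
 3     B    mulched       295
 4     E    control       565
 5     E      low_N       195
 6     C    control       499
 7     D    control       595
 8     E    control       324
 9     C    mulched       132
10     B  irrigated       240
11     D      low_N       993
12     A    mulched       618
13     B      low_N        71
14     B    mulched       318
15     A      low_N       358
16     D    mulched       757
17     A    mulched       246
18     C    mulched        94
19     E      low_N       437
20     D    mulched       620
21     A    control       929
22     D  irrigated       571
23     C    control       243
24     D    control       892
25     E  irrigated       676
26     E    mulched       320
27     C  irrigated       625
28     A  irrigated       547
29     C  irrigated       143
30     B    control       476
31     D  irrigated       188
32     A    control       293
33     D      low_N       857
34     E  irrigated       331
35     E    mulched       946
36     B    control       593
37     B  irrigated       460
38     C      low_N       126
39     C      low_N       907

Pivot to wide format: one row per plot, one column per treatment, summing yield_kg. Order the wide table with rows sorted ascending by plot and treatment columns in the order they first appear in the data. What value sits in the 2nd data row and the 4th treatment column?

1069

With rows sorted ascending by plot, row 2 is plot=B. treatment columns in first-appearance order: irrigated, low_N, mulched, control; column 4 is control.
Long rows with plot=B, treatment=control: 476 + 593 = 1069.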